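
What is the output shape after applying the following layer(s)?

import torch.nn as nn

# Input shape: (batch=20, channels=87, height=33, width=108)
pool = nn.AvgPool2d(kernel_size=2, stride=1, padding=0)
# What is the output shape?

Input shape: (20, 87, 33, 108)
Output shape: (20, 87, 32, 107)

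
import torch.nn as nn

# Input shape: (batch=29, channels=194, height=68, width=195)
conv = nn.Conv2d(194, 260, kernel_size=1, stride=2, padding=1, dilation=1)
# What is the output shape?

Input shape: (29, 194, 68, 195)
Output shape: (29, 260, 35, 99)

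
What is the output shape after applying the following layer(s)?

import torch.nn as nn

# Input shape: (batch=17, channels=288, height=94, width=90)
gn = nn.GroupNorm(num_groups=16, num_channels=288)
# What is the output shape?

Input shape: (17, 288, 94, 90)
Output shape: (17, 288, 94, 90)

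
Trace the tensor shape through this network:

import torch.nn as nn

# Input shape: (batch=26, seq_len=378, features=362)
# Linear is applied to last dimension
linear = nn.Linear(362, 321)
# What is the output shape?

Input shape: (26, 378, 362)
Output shape: (26, 378, 321)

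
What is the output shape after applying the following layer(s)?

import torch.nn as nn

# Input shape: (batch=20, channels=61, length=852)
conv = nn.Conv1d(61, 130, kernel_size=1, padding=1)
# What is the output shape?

Input shape: (20, 61, 852)
Output shape: (20, 130, 854)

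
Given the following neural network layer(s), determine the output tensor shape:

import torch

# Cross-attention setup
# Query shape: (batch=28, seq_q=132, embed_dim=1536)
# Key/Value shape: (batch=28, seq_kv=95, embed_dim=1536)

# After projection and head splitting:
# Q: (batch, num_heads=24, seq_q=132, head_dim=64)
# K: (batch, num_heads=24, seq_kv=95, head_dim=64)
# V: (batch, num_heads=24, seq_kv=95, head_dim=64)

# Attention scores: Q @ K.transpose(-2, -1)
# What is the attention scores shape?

Input shape: (28, 132, 1536)
Output shape: (28, 24, 132, 95)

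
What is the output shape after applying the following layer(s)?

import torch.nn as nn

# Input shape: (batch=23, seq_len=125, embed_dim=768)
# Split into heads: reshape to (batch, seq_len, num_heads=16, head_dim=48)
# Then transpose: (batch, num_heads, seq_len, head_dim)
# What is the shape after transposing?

Input shape: (23, 125, 768)
  -> after reshape: (23, 125, 16, 48)
Output shape: (23, 16, 125, 48)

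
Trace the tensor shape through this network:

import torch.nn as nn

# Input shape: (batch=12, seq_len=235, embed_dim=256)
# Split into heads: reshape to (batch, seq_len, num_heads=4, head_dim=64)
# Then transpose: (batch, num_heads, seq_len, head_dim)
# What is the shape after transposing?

Input shape: (12, 235, 256)
  -> after reshape: (12, 235, 4, 64)
Output shape: (12, 4, 235, 64)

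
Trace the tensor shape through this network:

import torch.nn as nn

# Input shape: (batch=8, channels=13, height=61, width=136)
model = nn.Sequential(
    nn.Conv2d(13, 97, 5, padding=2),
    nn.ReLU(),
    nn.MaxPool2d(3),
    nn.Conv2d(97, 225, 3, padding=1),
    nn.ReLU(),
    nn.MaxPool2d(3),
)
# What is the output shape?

Input shape: (8, 13, 61, 136)
  -> after first Conv2d: (8, 97, 61, 136)
  -> after first MaxPool2d: (8, 97, 20, 45)
  -> after second Conv2d: (8, 225, 20, 45)
Output shape: (8, 225, 6, 15)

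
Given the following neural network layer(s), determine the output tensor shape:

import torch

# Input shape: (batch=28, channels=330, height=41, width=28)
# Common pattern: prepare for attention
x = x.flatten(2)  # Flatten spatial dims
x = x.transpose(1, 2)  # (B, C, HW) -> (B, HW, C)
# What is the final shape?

Input shape: (28, 330, 41, 28)
  -> after flatten(2): (28, 330, 1148)
Output shape: (28, 1148, 330)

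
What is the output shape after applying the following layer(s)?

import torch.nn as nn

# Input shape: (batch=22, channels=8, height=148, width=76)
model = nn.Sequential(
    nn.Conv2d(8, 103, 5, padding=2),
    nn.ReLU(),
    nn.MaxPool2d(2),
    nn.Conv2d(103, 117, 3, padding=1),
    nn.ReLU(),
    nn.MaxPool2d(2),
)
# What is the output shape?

Input shape: (22, 8, 148, 76)
  -> after first Conv2d: (22, 103, 148, 76)
  -> after first MaxPool2d: (22, 103, 74, 38)
  -> after second Conv2d: (22, 117, 74, 38)
Output shape: (22, 117, 37, 19)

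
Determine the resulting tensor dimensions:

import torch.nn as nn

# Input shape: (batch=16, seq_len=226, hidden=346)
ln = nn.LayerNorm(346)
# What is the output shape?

Input shape: (16, 226, 346)
Output shape: (16, 226, 346)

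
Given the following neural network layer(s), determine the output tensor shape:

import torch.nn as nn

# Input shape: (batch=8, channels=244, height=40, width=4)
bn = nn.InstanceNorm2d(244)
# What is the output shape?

Input shape: (8, 244, 40, 4)
Output shape: (8, 244, 40, 4)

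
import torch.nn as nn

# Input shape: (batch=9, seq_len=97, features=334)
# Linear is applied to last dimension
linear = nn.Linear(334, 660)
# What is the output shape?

Input shape: (9, 97, 334)
Output shape: (9, 97, 660)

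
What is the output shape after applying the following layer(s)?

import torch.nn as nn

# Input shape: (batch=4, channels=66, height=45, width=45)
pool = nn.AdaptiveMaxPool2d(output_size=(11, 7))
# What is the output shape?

Input shape: (4, 66, 45, 45)
Output shape: (4, 66, 11, 7)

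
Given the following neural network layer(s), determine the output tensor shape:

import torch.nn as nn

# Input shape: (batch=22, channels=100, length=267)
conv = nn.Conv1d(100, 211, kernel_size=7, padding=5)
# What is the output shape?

Input shape: (22, 100, 267)
Output shape: (22, 211, 271)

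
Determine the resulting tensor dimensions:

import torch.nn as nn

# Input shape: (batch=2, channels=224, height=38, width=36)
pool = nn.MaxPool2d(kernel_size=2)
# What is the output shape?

Input shape: (2, 224, 38, 36)
Output shape: (2, 224, 19, 18)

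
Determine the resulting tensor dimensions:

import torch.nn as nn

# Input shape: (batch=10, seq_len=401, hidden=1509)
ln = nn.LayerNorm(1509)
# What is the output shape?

Input shape: (10, 401, 1509)
Output shape: (10, 401, 1509)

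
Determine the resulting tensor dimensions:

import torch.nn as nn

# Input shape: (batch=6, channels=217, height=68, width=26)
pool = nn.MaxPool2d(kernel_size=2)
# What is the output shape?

Input shape: (6, 217, 68, 26)
Output shape: (6, 217, 34, 13)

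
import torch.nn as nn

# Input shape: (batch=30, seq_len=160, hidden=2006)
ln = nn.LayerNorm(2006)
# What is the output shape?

Input shape: (30, 160, 2006)
Output shape: (30, 160, 2006)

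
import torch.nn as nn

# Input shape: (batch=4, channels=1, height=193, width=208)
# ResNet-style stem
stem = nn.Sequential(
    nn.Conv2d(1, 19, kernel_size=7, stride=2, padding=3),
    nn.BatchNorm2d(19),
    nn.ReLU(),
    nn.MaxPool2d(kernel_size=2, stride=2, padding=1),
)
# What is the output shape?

Input shape: (4, 1, 193, 208)
  -> after Conv2d 7x7 stride=2: (4, 19, 97, 104)
Output shape: (4, 19, 49, 53)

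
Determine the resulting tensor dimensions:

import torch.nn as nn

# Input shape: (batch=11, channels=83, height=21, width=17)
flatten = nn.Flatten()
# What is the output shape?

Input shape: (11, 83, 21, 17)
Output shape: (11, 29631)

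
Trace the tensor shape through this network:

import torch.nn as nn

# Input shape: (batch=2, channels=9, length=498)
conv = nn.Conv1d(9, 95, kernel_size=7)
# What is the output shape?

Input shape: (2, 9, 498)
Output shape: (2, 95, 492)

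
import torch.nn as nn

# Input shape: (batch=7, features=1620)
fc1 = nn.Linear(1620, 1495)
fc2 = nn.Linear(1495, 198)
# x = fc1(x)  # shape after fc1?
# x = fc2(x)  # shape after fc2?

Input shape: (7, 1620)
  -> after fc1: (7, 1495)
Output shape: (7, 198)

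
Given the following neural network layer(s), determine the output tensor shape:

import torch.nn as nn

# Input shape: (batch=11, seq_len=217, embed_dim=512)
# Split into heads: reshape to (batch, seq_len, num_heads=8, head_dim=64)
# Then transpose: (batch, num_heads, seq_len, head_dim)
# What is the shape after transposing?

Input shape: (11, 217, 512)
  -> after reshape: (11, 217, 8, 64)
Output shape: (11, 8, 217, 64)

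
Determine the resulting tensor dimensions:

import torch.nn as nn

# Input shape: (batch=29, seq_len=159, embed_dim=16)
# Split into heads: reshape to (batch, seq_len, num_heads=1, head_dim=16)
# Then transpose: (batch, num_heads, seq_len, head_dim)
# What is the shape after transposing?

Input shape: (29, 159, 16)
  -> after reshape: (29, 159, 1, 16)
Output shape: (29, 1, 159, 16)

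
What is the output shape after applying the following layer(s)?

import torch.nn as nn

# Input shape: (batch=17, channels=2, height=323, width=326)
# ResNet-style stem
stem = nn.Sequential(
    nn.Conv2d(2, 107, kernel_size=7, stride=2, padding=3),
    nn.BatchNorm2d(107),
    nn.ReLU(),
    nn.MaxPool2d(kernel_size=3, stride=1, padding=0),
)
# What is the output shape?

Input shape: (17, 2, 323, 326)
  -> after Conv2d 7x7 stride=2: (17, 107, 162, 163)
Output shape: (17, 107, 160, 161)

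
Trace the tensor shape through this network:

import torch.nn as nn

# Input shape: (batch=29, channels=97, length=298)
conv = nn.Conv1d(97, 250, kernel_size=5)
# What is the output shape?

Input shape: (29, 97, 298)
Output shape: (29, 250, 294)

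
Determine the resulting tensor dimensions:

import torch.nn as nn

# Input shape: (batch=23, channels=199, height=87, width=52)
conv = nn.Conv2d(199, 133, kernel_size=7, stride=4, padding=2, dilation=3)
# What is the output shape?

Input shape: (23, 199, 87, 52)
Output shape: (23, 133, 19, 10)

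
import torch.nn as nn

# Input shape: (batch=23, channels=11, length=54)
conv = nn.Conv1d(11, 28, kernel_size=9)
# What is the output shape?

Input shape: (23, 11, 54)
Output shape: (23, 28, 46)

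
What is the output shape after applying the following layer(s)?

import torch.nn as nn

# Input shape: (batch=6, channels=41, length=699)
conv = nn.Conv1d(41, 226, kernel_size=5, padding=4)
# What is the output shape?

Input shape: (6, 41, 699)
Output shape: (6, 226, 703)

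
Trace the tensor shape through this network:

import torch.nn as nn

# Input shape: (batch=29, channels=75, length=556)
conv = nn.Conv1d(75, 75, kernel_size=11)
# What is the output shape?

Input shape: (29, 75, 556)
Output shape: (29, 75, 546)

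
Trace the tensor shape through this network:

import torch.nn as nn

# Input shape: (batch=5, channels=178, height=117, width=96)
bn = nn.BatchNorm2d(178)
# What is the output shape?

Input shape: (5, 178, 117, 96)
Output shape: (5, 178, 117, 96)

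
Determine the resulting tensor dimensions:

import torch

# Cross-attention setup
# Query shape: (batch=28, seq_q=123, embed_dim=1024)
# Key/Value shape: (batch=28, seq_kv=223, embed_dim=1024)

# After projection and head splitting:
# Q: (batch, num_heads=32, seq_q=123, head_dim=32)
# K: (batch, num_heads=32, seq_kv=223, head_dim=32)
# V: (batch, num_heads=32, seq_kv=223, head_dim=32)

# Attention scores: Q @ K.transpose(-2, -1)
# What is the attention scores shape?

Input shape: (28, 123, 1024)
Output shape: (28, 32, 123, 223)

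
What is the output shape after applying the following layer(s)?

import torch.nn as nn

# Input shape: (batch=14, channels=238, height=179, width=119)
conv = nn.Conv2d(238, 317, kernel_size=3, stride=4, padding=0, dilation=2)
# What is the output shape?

Input shape: (14, 238, 179, 119)
Output shape: (14, 317, 44, 29)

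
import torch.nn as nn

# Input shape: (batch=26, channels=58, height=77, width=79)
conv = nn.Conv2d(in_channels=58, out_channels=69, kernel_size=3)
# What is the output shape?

Input shape: (26, 58, 77, 79)
Output shape: (26, 69, 75, 77)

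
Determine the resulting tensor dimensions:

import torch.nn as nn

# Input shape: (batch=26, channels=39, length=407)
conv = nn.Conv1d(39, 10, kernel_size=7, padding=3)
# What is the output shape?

Input shape: (26, 39, 407)
Output shape: (26, 10, 407)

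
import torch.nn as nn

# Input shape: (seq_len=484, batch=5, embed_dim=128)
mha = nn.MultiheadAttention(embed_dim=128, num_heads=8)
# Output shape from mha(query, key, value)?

Input shape: (484, 5, 128)
Output shape: (484, 5, 128)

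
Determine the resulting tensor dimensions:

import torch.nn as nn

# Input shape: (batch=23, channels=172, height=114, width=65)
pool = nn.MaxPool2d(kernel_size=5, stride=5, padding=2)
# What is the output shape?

Input shape: (23, 172, 114, 65)
Output shape: (23, 172, 23, 13)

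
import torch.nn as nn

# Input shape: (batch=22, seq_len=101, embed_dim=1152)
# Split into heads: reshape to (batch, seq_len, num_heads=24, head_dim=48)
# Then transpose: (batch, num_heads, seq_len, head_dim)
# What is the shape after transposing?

Input shape: (22, 101, 1152)
  -> after reshape: (22, 101, 24, 48)
Output shape: (22, 24, 101, 48)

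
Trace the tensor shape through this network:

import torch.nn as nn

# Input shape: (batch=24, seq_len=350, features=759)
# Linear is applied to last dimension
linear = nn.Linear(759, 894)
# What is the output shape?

Input shape: (24, 350, 759)
Output shape: (24, 350, 894)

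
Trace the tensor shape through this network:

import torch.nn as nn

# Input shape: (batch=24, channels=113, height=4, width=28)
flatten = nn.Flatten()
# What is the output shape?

Input shape: (24, 113, 4, 28)
Output shape: (24, 12656)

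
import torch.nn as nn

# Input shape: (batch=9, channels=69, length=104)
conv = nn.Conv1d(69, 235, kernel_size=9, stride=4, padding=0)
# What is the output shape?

Input shape: (9, 69, 104)
Output shape: (9, 235, 24)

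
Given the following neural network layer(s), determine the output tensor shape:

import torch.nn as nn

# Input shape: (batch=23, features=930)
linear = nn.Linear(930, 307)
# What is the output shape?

Input shape: (23, 930)
Output shape: (23, 307)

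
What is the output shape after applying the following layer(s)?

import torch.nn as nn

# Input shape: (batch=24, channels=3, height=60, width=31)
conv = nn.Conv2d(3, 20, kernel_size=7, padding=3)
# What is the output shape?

Input shape: (24, 3, 60, 31)
Output shape: (24, 20, 60, 31)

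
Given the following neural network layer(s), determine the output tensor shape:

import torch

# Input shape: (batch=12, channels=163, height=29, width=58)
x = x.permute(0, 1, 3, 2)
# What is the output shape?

Input shape: (12, 163, 29, 58)
Output shape: (12, 163, 58, 29)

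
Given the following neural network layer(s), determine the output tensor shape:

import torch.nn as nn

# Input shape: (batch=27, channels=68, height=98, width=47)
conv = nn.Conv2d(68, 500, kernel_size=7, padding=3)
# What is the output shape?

Input shape: (27, 68, 98, 47)
Output shape: (27, 500, 98, 47)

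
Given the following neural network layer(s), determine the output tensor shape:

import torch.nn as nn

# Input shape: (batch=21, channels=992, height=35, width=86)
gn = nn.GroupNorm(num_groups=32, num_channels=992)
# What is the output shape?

Input shape: (21, 992, 35, 86)
Output shape: (21, 992, 35, 86)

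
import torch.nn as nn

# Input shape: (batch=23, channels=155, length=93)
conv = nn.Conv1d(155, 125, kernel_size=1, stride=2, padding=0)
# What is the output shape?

Input shape: (23, 155, 93)
Output shape: (23, 125, 47)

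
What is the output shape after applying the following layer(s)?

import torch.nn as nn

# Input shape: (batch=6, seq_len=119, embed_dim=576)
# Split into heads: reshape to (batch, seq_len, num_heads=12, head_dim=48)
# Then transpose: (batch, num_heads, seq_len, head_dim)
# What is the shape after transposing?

Input shape: (6, 119, 576)
  -> after reshape: (6, 119, 12, 48)
Output shape: (6, 12, 119, 48)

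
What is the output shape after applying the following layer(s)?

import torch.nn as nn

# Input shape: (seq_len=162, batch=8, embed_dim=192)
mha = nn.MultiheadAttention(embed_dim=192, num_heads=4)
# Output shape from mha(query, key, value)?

Input shape: (162, 8, 192)
Output shape: (162, 8, 192)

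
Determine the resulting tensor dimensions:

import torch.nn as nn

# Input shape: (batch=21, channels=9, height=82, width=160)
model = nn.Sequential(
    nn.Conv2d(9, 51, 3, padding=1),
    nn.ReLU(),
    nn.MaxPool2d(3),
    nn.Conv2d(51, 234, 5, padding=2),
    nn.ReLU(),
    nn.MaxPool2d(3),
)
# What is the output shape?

Input shape: (21, 9, 82, 160)
  -> after first Conv2d: (21, 51, 82, 160)
  -> after first MaxPool2d: (21, 51, 27, 53)
  -> after second Conv2d: (21, 234, 27, 53)
Output shape: (21, 234, 9, 17)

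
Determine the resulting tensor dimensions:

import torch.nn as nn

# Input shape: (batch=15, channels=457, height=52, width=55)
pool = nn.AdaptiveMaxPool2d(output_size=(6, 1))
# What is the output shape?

Input shape: (15, 457, 52, 55)
Output shape: (15, 457, 6, 1)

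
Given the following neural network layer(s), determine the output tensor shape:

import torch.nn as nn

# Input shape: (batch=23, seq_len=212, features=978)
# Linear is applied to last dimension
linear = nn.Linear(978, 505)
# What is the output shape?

Input shape: (23, 212, 978)
Output shape: (23, 212, 505)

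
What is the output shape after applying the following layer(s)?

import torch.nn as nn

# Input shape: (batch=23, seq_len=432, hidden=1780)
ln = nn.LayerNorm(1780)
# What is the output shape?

Input shape: (23, 432, 1780)
Output shape: (23, 432, 1780)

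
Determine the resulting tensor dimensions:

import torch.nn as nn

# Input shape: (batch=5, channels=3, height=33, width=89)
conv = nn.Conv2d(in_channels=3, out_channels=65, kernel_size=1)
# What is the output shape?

Input shape: (5, 3, 33, 89)
Output shape: (5, 65, 33, 89)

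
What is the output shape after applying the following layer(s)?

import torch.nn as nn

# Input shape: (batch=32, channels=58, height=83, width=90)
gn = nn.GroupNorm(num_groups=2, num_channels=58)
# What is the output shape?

Input shape: (32, 58, 83, 90)
Output shape: (32, 58, 83, 90)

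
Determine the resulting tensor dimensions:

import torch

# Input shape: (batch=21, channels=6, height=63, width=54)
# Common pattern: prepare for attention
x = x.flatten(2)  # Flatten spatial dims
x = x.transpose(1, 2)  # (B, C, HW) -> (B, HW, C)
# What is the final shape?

Input shape: (21, 6, 63, 54)
  -> after flatten(2): (21, 6, 3402)
Output shape: (21, 3402, 6)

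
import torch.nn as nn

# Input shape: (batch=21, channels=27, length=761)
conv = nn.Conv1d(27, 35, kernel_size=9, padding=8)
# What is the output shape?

Input shape: (21, 27, 761)
Output shape: (21, 35, 769)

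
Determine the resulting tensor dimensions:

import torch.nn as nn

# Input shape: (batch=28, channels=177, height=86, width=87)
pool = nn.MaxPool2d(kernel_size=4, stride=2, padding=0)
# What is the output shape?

Input shape: (28, 177, 86, 87)
Output shape: (28, 177, 42, 42)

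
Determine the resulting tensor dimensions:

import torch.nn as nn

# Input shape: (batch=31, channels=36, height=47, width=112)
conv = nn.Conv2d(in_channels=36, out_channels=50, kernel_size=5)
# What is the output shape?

Input shape: (31, 36, 47, 112)
Output shape: (31, 50, 43, 108)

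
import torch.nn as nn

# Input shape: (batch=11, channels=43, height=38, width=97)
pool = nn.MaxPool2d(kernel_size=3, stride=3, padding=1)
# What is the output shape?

Input shape: (11, 43, 38, 97)
Output shape: (11, 43, 13, 33)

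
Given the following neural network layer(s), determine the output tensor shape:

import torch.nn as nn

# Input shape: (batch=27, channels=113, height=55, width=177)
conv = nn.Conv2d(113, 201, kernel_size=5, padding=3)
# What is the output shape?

Input shape: (27, 113, 55, 177)
Output shape: (27, 201, 57, 179)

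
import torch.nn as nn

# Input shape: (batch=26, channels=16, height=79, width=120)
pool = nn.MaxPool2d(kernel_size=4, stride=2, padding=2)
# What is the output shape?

Input shape: (26, 16, 79, 120)
Output shape: (26, 16, 40, 61)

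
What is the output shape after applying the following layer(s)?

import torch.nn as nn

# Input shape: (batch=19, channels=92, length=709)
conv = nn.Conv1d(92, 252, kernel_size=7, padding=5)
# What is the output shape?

Input shape: (19, 92, 709)
Output shape: (19, 252, 713)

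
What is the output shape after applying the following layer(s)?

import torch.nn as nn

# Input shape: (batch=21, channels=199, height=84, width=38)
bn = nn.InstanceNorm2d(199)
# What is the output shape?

Input shape: (21, 199, 84, 38)
Output shape: (21, 199, 84, 38)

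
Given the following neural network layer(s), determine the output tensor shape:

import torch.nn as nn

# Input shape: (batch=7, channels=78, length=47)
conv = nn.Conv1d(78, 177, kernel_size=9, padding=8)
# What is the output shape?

Input shape: (7, 78, 47)
Output shape: (7, 177, 55)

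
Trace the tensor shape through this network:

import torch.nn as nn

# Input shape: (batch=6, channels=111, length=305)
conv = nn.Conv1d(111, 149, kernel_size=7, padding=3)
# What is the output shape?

Input shape: (6, 111, 305)
Output shape: (6, 149, 305)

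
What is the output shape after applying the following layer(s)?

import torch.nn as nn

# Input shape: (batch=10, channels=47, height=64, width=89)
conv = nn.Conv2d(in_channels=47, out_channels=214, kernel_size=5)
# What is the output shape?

Input shape: (10, 47, 64, 89)
Output shape: (10, 214, 60, 85)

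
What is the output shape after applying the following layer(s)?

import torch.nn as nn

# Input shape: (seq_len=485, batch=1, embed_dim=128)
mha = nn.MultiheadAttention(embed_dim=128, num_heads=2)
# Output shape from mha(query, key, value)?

Input shape: (485, 1, 128)
Output shape: (485, 1, 128)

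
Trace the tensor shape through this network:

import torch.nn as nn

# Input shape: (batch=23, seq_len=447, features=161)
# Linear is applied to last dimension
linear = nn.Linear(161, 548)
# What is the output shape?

Input shape: (23, 447, 161)
Output shape: (23, 447, 548)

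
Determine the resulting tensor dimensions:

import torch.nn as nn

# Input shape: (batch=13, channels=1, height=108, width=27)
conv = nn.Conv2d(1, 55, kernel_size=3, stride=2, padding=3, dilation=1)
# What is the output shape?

Input shape: (13, 1, 108, 27)
Output shape: (13, 55, 56, 16)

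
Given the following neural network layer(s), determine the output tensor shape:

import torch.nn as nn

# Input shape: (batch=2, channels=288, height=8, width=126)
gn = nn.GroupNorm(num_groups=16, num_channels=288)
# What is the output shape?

Input shape: (2, 288, 8, 126)
Output shape: (2, 288, 8, 126)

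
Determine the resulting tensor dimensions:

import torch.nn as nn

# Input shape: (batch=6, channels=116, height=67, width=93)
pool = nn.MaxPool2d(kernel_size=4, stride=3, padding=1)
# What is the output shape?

Input shape: (6, 116, 67, 93)
Output shape: (6, 116, 22, 31)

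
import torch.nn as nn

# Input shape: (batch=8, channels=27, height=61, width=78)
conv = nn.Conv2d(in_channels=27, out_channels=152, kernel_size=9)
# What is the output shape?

Input shape: (8, 27, 61, 78)
Output shape: (8, 152, 53, 70)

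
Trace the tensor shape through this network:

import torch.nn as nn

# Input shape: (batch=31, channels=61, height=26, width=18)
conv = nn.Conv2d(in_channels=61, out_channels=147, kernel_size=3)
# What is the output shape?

Input shape: (31, 61, 26, 18)
Output shape: (31, 147, 24, 16)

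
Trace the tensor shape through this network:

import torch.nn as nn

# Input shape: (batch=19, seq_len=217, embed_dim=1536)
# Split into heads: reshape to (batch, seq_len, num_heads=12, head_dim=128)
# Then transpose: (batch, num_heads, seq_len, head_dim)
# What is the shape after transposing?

Input shape: (19, 217, 1536)
  -> after reshape: (19, 217, 12, 128)
Output shape: (19, 12, 217, 128)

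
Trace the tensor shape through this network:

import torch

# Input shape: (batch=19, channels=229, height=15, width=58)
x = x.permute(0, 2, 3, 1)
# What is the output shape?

Input shape: (19, 229, 15, 58)
Output shape: (19, 15, 58, 229)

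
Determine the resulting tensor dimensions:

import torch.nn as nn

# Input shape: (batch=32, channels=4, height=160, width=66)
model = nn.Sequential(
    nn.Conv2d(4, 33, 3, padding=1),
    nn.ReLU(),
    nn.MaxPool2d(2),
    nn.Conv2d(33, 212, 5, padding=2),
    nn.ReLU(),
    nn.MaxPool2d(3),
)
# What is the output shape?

Input shape: (32, 4, 160, 66)
  -> after first Conv2d: (32, 33, 160, 66)
  -> after first MaxPool2d: (32, 33, 80, 33)
  -> after second Conv2d: (32, 212, 80, 33)
Output shape: (32, 212, 26, 11)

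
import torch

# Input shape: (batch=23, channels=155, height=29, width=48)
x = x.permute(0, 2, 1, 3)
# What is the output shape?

Input shape: (23, 155, 29, 48)
Output shape: (23, 29, 155, 48)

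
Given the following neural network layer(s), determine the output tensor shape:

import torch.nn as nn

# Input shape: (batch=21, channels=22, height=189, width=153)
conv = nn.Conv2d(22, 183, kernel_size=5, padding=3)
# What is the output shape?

Input shape: (21, 22, 189, 153)
Output shape: (21, 183, 191, 155)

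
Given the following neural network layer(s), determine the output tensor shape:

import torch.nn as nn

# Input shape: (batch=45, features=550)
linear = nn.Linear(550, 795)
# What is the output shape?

Input shape: (45, 550)
Output shape: (45, 795)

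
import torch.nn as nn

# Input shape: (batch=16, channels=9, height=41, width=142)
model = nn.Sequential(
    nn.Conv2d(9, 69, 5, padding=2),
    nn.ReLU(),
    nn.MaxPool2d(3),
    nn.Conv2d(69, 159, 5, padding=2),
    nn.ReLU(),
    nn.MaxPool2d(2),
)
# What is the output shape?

Input shape: (16, 9, 41, 142)
  -> after first Conv2d: (16, 69, 41, 142)
  -> after first MaxPool2d: (16, 69, 13, 47)
  -> after second Conv2d: (16, 159, 13, 47)
Output shape: (16, 159, 6, 23)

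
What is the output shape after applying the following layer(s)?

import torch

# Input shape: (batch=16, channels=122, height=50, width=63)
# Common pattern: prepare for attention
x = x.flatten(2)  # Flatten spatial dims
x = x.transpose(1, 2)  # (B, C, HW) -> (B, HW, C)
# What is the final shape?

Input shape: (16, 122, 50, 63)
  -> after flatten(2): (16, 122, 3150)
Output shape: (16, 3150, 122)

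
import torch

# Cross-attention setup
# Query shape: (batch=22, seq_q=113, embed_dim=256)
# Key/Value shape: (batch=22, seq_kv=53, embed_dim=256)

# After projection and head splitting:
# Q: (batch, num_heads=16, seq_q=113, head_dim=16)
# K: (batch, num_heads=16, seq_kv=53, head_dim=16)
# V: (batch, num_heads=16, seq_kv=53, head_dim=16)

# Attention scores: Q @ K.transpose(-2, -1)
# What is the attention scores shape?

Input shape: (22, 113, 256)
Output shape: (22, 16, 113, 53)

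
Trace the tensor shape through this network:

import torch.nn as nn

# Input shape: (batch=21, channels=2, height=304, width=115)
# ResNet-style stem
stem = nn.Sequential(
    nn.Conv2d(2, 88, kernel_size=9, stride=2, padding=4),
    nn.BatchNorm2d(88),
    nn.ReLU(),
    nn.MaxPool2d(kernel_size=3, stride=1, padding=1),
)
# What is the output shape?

Input shape: (21, 2, 304, 115)
  -> after Conv2d 9x9 stride=2: (21, 88, 152, 58)
Output shape: (21, 88, 152, 58)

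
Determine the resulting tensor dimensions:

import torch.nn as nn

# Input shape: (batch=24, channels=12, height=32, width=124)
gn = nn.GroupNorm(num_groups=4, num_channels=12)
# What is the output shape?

Input shape: (24, 12, 32, 124)
Output shape: (24, 12, 32, 124)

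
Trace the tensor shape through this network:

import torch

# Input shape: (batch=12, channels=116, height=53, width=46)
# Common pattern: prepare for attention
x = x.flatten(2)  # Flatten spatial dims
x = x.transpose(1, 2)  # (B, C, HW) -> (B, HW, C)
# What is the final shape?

Input shape: (12, 116, 53, 46)
  -> after flatten(2): (12, 116, 2438)
Output shape: (12, 2438, 116)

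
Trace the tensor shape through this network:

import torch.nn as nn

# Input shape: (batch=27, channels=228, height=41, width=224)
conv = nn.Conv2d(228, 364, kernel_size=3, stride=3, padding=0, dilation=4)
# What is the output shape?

Input shape: (27, 228, 41, 224)
Output shape: (27, 364, 11, 72)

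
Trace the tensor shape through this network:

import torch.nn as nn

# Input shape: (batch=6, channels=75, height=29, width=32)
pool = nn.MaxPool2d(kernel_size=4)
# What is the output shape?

Input shape: (6, 75, 29, 32)
Output shape: (6, 75, 7, 8)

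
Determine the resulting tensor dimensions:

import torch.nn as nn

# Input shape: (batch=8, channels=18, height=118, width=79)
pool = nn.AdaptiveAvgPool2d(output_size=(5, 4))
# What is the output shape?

Input shape: (8, 18, 118, 79)
Output shape: (8, 18, 5, 4)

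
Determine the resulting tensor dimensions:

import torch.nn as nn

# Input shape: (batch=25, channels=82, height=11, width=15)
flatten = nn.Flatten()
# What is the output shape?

Input shape: (25, 82, 11, 15)
Output shape: (25, 13530)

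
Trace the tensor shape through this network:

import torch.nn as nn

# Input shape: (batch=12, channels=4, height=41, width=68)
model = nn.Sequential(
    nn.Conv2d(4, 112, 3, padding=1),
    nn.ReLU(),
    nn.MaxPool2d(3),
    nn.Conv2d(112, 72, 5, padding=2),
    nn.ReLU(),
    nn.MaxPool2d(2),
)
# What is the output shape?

Input shape: (12, 4, 41, 68)
  -> after first Conv2d: (12, 112, 41, 68)
  -> after first MaxPool2d: (12, 112, 13, 22)
  -> after second Conv2d: (12, 72, 13, 22)
Output shape: (12, 72, 6, 11)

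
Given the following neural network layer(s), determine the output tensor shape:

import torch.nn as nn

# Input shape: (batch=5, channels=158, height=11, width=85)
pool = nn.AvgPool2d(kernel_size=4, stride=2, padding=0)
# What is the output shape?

Input shape: (5, 158, 11, 85)
Output shape: (5, 158, 4, 41)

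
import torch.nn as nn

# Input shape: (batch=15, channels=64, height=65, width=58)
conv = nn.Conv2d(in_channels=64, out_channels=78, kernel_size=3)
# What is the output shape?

Input shape: (15, 64, 65, 58)
Output shape: (15, 78, 63, 56)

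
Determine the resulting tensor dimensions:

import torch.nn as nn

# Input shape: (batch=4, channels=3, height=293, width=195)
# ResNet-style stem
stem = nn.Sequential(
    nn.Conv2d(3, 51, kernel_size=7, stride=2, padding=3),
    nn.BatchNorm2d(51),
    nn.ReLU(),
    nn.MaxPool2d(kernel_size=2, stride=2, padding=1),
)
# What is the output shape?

Input shape: (4, 3, 293, 195)
  -> after Conv2d 7x7 stride=2: (4, 51, 147, 98)
Output shape: (4, 51, 74, 50)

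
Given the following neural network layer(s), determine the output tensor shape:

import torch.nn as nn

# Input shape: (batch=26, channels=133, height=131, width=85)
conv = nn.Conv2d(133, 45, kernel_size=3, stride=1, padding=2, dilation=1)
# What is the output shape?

Input shape: (26, 133, 131, 85)
Output shape: (26, 45, 133, 87)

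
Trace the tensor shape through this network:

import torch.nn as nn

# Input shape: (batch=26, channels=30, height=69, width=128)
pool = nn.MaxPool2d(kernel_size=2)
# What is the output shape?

Input shape: (26, 30, 69, 128)
Output shape: (26, 30, 34, 64)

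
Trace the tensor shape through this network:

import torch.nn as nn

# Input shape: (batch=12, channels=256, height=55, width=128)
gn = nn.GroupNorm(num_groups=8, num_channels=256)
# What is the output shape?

Input shape: (12, 256, 55, 128)
Output shape: (12, 256, 55, 128)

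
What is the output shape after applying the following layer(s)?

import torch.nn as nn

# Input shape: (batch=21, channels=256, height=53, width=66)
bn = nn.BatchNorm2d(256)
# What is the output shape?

Input shape: (21, 256, 53, 66)
Output shape: (21, 256, 53, 66)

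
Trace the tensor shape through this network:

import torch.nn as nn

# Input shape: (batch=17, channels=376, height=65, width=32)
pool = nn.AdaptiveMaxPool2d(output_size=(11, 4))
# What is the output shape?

Input shape: (17, 376, 65, 32)
Output shape: (17, 376, 11, 4)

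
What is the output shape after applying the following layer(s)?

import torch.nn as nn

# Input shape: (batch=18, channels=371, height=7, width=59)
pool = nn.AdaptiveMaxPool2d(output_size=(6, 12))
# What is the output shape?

Input shape: (18, 371, 7, 59)
Output shape: (18, 371, 6, 12)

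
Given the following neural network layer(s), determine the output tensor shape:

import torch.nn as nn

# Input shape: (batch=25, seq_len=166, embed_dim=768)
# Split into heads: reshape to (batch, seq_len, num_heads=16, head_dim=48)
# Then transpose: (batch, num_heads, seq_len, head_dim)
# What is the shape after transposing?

Input shape: (25, 166, 768)
  -> after reshape: (25, 166, 16, 48)
Output shape: (25, 16, 166, 48)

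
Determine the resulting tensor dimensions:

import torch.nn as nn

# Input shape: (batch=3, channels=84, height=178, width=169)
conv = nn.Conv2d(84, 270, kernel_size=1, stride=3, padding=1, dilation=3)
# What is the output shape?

Input shape: (3, 84, 178, 169)
Output shape: (3, 270, 60, 57)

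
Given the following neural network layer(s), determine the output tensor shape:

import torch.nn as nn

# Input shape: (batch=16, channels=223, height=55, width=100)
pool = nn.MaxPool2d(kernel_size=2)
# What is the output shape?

Input shape: (16, 223, 55, 100)
Output shape: (16, 223, 27, 50)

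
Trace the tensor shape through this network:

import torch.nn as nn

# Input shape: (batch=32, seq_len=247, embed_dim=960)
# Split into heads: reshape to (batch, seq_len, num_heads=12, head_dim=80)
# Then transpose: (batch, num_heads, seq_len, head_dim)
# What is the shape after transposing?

Input shape: (32, 247, 960)
  -> after reshape: (32, 247, 12, 80)
Output shape: (32, 12, 247, 80)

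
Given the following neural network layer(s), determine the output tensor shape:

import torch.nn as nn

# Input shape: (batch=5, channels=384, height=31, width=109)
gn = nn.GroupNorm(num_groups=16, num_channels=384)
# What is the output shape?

Input shape: (5, 384, 31, 109)
Output shape: (5, 384, 31, 109)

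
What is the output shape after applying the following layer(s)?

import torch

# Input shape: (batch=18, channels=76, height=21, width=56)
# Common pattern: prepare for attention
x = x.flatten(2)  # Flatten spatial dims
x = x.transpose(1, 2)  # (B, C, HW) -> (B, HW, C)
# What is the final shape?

Input shape: (18, 76, 21, 56)
  -> after flatten(2): (18, 76, 1176)
Output shape: (18, 1176, 76)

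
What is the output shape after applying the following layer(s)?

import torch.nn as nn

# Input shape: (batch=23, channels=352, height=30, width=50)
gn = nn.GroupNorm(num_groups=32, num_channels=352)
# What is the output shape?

Input shape: (23, 352, 30, 50)
Output shape: (23, 352, 30, 50)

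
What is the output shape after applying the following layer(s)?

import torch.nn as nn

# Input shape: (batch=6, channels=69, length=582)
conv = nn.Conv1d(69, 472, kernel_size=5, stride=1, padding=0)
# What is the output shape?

Input shape: (6, 69, 582)
Output shape: (6, 472, 578)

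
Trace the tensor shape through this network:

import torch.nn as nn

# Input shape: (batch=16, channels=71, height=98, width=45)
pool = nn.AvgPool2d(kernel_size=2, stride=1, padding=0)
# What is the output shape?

Input shape: (16, 71, 98, 45)
Output shape: (16, 71, 97, 44)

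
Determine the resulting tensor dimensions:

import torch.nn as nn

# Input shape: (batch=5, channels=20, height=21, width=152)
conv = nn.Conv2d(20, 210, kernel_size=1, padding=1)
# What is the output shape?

Input shape: (5, 20, 21, 152)
Output shape: (5, 210, 23, 154)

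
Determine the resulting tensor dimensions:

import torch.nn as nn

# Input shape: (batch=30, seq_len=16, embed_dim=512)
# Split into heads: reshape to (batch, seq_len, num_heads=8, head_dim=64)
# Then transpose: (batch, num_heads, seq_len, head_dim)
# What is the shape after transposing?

Input shape: (30, 16, 512)
  -> after reshape: (30, 16, 8, 64)
Output shape: (30, 8, 16, 64)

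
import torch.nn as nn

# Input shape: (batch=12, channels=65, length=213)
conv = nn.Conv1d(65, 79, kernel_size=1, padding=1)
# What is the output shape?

Input shape: (12, 65, 213)
Output shape: (12, 79, 215)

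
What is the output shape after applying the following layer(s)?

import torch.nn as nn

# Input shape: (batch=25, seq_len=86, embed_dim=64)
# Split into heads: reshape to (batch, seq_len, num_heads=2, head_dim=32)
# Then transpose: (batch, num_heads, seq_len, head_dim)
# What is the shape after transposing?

Input shape: (25, 86, 64)
  -> after reshape: (25, 86, 2, 32)
Output shape: (25, 2, 86, 32)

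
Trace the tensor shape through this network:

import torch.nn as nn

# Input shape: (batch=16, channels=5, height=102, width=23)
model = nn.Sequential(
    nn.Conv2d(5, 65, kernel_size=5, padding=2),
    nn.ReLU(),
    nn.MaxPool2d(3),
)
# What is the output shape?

Input shape: (16, 5, 102, 23)
  -> after Conv2d: (16, 65, 102, 23)
  -> after ReLU: (16, 65, 102, 23)
Output shape: (16, 65, 34, 7)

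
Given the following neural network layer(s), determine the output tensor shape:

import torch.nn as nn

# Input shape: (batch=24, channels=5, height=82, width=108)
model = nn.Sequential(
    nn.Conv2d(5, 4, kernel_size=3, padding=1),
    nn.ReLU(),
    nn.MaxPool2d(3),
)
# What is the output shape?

Input shape: (24, 5, 82, 108)
  -> after Conv2d: (24, 4, 82, 108)
  -> after ReLU: (24, 4, 82, 108)
Output shape: (24, 4, 27, 36)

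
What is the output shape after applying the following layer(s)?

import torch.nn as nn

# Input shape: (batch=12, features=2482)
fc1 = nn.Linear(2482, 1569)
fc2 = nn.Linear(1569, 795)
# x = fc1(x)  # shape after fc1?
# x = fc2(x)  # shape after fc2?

Input shape: (12, 2482)
  -> after fc1: (12, 1569)
Output shape: (12, 795)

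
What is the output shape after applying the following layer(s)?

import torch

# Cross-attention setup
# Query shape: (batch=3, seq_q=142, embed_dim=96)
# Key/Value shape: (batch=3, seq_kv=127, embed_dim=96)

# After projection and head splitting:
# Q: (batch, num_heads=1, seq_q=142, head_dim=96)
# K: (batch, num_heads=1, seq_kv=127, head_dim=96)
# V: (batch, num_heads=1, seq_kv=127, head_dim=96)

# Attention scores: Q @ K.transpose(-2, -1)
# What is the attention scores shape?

Input shape: (3, 142, 96)
Output shape: (3, 1, 142, 127)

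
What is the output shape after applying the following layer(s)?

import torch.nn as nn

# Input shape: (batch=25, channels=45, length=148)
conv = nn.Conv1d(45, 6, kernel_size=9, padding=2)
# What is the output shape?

Input shape: (25, 45, 148)
Output shape: (25, 6, 144)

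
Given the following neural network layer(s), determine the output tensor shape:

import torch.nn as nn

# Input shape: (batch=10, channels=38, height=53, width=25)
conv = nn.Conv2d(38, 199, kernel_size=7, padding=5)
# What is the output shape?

Input shape: (10, 38, 53, 25)
Output shape: (10, 199, 57, 29)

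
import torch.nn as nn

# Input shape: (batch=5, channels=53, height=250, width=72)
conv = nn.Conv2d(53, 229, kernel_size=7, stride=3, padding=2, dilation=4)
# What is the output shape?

Input shape: (5, 53, 250, 72)
Output shape: (5, 229, 77, 18)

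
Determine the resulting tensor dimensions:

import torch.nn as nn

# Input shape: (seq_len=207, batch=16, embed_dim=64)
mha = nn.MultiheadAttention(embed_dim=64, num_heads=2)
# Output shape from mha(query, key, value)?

Input shape: (207, 16, 64)
Output shape: (207, 16, 64)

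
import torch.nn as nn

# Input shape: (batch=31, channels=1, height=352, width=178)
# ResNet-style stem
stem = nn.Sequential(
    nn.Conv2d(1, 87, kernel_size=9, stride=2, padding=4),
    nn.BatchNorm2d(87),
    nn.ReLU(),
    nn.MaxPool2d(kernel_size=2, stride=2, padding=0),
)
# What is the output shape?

Input shape: (31, 1, 352, 178)
  -> after Conv2d 9x9 stride=2: (31, 87, 176, 89)
Output shape: (31, 87, 88, 44)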